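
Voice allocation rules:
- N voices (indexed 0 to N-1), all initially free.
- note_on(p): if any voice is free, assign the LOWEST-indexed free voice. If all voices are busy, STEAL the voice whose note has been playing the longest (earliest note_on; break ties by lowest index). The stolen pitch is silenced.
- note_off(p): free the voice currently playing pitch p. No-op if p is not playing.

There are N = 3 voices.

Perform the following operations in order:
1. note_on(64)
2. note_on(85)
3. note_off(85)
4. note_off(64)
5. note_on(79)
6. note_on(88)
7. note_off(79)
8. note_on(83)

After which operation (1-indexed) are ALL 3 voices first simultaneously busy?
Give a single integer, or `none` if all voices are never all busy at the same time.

Answer: none

Derivation:
Op 1: note_on(64): voice 0 is free -> assigned | voices=[64 - -]
Op 2: note_on(85): voice 1 is free -> assigned | voices=[64 85 -]
Op 3: note_off(85): free voice 1 | voices=[64 - -]
Op 4: note_off(64): free voice 0 | voices=[- - -]
Op 5: note_on(79): voice 0 is free -> assigned | voices=[79 - -]
Op 6: note_on(88): voice 1 is free -> assigned | voices=[79 88 -]
Op 7: note_off(79): free voice 0 | voices=[- 88 -]
Op 8: note_on(83): voice 0 is free -> assigned | voices=[83 88 -]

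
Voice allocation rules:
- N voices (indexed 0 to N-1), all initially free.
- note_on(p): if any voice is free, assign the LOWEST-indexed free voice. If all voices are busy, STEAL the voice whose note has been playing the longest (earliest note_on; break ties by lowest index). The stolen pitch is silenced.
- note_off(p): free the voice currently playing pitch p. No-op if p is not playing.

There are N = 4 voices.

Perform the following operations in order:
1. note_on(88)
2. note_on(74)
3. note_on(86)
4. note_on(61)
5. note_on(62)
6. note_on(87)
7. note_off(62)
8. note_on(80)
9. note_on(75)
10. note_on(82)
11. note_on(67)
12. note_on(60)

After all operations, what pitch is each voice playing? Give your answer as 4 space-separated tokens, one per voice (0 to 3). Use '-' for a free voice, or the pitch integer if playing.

Op 1: note_on(88): voice 0 is free -> assigned | voices=[88 - - -]
Op 2: note_on(74): voice 1 is free -> assigned | voices=[88 74 - -]
Op 3: note_on(86): voice 2 is free -> assigned | voices=[88 74 86 -]
Op 4: note_on(61): voice 3 is free -> assigned | voices=[88 74 86 61]
Op 5: note_on(62): all voices busy, STEAL voice 0 (pitch 88, oldest) -> assign | voices=[62 74 86 61]
Op 6: note_on(87): all voices busy, STEAL voice 1 (pitch 74, oldest) -> assign | voices=[62 87 86 61]
Op 7: note_off(62): free voice 0 | voices=[- 87 86 61]
Op 8: note_on(80): voice 0 is free -> assigned | voices=[80 87 86 61]
Op 9: note_on(75): all voices busy, STEAL voice 2 (pitch 86, oldest) -> assign | voices=[80 87 75 61]
Op 10: note_on(82): all voices busy, STEAL voice 3 (pitch 61, oldest) -> assign | voices=[80 87 75 82]
Op 11: note_on(67): all voices busy, STEAL voice 1 (pitch 87, oldest) -> assign | voices=[80 67 75 82]
Op 12: note_on(60): all voices busy, STEAL voice 0 (pitch 80, oldest) -> assign | voices=[60 67 75 82]

Answer: 60 67 75 82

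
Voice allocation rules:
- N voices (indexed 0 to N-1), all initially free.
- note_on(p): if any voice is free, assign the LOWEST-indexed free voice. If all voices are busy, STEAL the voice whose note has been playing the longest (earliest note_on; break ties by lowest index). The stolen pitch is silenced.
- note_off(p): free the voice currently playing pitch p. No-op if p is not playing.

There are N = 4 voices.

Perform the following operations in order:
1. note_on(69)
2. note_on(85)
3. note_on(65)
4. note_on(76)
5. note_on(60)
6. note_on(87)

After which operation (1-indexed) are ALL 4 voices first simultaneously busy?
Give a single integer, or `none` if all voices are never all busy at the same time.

Answer: 4

Derivation:
Op 1: note_on(69): voice 0 is free -> assigned | voices=[69 - - -]
Op 2: note_on(85): voice 1 is free -> assigned | voices=[69 85 - -]
Op 3: note_on(65): voice 2 is free -> assigned | voices=[69 85 65 -]
Op 4: note_on(76): voice 3 is free -> assigned | voices=[69 85 65 76]
Op 5: note_on(60): all voices busy, STEAL voice 0 (pitch 69, oldest) -> assign | voices=[60 85 65 76]
Op 6: note_on(87): all voices busy, STEAL voice 1 (pitch 85, oldest) -> assign | voices=[60 87 65 76]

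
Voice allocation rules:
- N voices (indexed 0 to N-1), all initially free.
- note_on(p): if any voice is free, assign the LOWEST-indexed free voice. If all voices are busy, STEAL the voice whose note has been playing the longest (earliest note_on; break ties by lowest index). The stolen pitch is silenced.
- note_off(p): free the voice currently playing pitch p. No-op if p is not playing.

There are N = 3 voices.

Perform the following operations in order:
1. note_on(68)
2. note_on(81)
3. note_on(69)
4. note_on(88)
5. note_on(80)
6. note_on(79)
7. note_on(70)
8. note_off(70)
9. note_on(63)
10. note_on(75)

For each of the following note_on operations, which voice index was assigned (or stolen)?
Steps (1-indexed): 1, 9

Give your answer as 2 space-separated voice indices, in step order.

Answer: 0 0

Derivation:
Op 1: note_on(68): voice 0 is free -> assigned | voices=[68 - -]
Op 2: note_on(81): voice 1 is free -> assigned | voices=[68 81 -]
Op 3: note_on(69): voice 2 is free -> assigned | voices=[68 81 69]
Op 4: note_on(88): all voices busy, STEAL voice 0 (pitch 68, oldest) -> assign | voices=[88 81 69]
Op 5: note_on(80): all voices busy, STEAL voice 1 (pitch 81, oldest) -> assign | voices=[88 80 69]
Op 6: note_on(79): all voices busy, STEAL voice 2 (pitch 69, oldest) -> assign | voices=[88 80 79]
Op 7: note_on(70): all voices busy, STEAL voice 0 (pitch 88, oldest) -> assign | voices=[70 80 79]
Op 8: note_off(70): free voice 0 | voices=[- 80 79]
Op 9: note_on(63): voice 0 is free -> assigned | voices=[63 80 79]
Op 10: note_on(75): all voices busy, STEAL voice 1 (pitch 80, oldest) -> assign | voices=[63 75 79]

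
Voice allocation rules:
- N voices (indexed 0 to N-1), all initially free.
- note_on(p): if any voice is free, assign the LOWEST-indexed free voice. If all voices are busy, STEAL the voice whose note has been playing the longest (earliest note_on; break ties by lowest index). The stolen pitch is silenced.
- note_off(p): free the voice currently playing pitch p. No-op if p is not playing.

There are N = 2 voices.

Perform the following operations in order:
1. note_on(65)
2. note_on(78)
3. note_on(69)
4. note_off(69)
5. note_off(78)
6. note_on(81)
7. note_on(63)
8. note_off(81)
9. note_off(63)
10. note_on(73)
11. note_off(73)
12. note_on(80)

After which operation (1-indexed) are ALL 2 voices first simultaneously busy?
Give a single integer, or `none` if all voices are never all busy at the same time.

Answer: 2

Derivation:
Op 1: note_on(65): voice 0 is free -> assigned | voices=[65 -]
Op 2: note_on(78): voice 1 is free -> assigned | voices=[65 78]
Op 3: note_on(69): all voices busy, STEAL voice 0 (pitch 65, oldest) -> assign | voices=[69 78]
Op 4: note_off(69): free voice 0 | voices=[- 78]
Op 5: note_off(78): free voice 1 | voices=[- -]
Op 6: note_on(81): voice 0 is free -> assigned | voices=[81 -]
Op 7: note_on(63): voice 1 is free -> assigned | voices=[81 63]
Op 8: note_off(81): free voice 0 | voices=[- 63]
Op 9: note_off(63): free voice 1 | voices=[- -]
Op 10: note_on(73): voice 0 is free -> assigned | voices=[73 -]
Op 11: note_off(73): free voice 0 | voices=[- -]
Op 12: note_on(80): voice 0 is free -> assigned | voices=[80 -]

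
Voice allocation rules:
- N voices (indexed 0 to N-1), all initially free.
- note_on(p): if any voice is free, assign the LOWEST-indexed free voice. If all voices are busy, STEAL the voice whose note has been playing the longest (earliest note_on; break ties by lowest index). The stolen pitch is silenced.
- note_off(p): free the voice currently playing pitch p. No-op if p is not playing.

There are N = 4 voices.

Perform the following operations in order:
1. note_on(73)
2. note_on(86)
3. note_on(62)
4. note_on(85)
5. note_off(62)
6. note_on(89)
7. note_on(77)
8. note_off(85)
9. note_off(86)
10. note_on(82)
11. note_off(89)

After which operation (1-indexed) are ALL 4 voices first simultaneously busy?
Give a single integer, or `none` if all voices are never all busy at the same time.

Op 1: note_on(73): voice 0 is free -> assigned | voices=[73 - - -]
Op 2: note_on(86): voice 1 is free -> assigned | voices=[73 86 - -]
Op 3: note_on(62): voice 2 is free -> assigned | voices=[73 86 62 -]
Op 4: note_on(85): voice 3 is free -> assigned | voices=[73 86 62 85]
Op 5: note_off(62): free voice 2 | voices=[73 86 - 85]
Op 6: note_on(89): voice 2 is free -> assigned | voices=[73 86 89 85]
Op 7: note_on(77): all voices busy, STEAL voice 0 (pitch 73, oldest) -> assign | voices=[77 86 89 85]
Op 8: note_off(85): free voice 3 | voices=[77 86 89 -]
Op 9: note_off(86): free voice 1 | voices=[77 - 89 -]
Op 10: note_on(82): voice 1 is free -> assigned | voices=[77 82 89 -]
Op 11: note_off(89): free voice 2 | voices=[77 82 - -]

Answer: 4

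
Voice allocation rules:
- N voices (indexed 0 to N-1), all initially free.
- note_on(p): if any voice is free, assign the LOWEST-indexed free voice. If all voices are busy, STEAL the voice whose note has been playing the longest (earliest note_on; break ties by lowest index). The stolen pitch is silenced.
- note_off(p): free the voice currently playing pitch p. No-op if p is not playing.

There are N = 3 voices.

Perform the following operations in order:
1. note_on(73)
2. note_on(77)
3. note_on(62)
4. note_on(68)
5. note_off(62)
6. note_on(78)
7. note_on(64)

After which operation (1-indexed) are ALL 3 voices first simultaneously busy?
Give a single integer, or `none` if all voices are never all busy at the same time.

Op 1: note_on(73): voice 0 is free -> assigned | voices=[73 - -]
Op 2: note_on(77): voice 1 is free -> assigned | voices=[73 77 -]
Op 3: note_on(62): voice 2 is free -> assigned | voices=[73 77 62]
Op 4: note_on(68): all voices busy, STEAL voice 0 (pitch 73, oldest) -> assign | voices=[68 77 62]
Op 5: note_off(62): free voice 2 | voices=[68 77 -]
Op 6: note_on(78): voice 2 is free -> assigned | voices=[68 77 78]
Op 7: note_on(64): all voices busy, STEAL voice 1 (pitch 77, oldest) -> assign | voices=[68 64 78]

Answer: 3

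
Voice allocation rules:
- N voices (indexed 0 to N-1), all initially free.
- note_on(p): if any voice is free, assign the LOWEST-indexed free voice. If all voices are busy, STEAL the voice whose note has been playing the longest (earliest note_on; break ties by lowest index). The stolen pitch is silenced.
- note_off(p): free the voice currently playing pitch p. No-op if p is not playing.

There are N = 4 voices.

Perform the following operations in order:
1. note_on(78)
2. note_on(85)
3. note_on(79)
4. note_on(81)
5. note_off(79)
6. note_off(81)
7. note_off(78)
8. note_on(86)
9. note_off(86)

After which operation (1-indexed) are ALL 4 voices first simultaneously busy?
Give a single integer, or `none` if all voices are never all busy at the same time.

Answer: 4

Derivation:
Op 1: note_on(78): voice 0 is free -> assigned | voices=[78 - - -]
Op 2: note_on(85): voice 1 is free -> assigned | voices=[78 85 - -]
Op 3: note_on(79): voice 2 is free -> assigned | voices=[78 85 79 -]
Op 4: note_on(81): voice 3 is free -> assigned | voices=[78 85 79 81]
Op 5: note_off(79): free voice 2 | voices=[78 85 - 81]
Op 6: note_off(81): free voice 3 | voices=[78 85 - -]
Op 7: note_off(78): free voice 0 | voices=[- 85 - -]
Op 8: note_on(86): voice 0 is free -> assigned | voices=[86 85 - -]
Op 9: note_off(86): free voice 0 | voices=[- 85 - -]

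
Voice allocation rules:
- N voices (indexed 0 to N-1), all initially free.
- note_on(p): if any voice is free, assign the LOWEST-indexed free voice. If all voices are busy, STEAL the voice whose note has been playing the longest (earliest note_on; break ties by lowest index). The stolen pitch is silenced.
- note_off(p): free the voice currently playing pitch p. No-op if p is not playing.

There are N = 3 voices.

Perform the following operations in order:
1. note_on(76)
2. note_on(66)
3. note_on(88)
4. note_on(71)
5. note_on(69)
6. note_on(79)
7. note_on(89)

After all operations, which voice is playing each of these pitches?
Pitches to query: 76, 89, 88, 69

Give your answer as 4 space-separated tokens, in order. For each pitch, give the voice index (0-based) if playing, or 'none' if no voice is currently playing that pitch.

Answer: none 0 none 1

Derivation:
Op 1: note_on(76): voice 0 is free -> assigned | voices=[76 - -]
Op 2: note_on(66): voice 1 is free -> assigned | voices=[76 66 -]
Op 3: note_on(88): voice 2 is free -> assigned | voices=[76 66 88]
Op 4: note_on(71): all voices busy, STEAL voice 0 (pitch 76, oldest) -> assign | voices=[71 66 88]
Op 5: note_on(69): all voices busy, STEAL voice 1 (pitch 66, oldest) -> assign | voices=[71 69 88]
Op 6: note_on(79): all voices busy, STEAL voice 2 (pitch 88, oldest) -> assign | voices=[71 69 79]
Op 7: note_on(89): all voices busy, STEAL voice 0 (pitch 71, oldest) -> assign | voices=[89 69 79]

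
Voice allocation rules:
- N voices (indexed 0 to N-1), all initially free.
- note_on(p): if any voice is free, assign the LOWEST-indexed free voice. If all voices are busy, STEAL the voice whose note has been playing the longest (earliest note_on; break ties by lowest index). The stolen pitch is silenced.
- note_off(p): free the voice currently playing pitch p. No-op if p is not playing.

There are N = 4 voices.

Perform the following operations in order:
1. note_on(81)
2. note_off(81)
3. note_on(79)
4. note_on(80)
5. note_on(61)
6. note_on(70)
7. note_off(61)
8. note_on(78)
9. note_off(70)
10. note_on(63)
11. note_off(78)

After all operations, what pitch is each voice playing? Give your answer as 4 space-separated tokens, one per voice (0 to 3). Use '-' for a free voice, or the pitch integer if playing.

Answer: 79 80 - 63

Derivation:
Op 1: note_on(81): voice 0 is free -> assigned | voices=[81 - - -]
Op 2: note_off(81): free voice 0 | voices=[- - - -]
Op 3: note_on(79): voice 0 is free -> assigned | voices=[79 - - -]
Op 4: note_on(80): voice 1 is free -> assigned | voices=[79 80 - -]
Op 5: note_on(61): voice 2 is free -> assigned | voices=[79 80 61 -]
Op 6: note_on(70): voice 3 is free -> assigned | voices=[79 80 61 70]
Op 7: note_off(61): free voice 2 | voices=[79 80 - 70]
Op 8: note_on(78): voice 2 is free -> assigned | voices=[79 80 78 70]
Op 9: note_off(70): free voice 3 | voices=[79 80 78 -]
Op 10: note_on(63): voice 3 is free -> assigned | voices=[79 80 78 63]
Op 11: note_off(78): free voice 2 | voices=[79 80 - 63]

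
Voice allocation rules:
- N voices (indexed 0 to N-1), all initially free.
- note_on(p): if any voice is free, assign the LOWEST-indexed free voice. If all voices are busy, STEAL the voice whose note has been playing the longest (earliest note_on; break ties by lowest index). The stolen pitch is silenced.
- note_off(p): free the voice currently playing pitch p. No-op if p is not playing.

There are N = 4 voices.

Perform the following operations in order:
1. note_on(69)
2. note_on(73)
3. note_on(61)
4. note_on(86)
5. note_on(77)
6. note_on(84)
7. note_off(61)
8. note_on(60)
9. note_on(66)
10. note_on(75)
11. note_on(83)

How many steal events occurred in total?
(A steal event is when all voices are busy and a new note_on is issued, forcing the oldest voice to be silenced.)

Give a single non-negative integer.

Op 1: note_on(69): voice 0 is free -> assigned | voices=[69 - - -]
Op 2: note_on(73): voice 1 is free -> assigned | voices=[69 73 - -]
Op 3: note_on(61): voice 2 is free -> assigned | voices=[69 73 61 -]
Op 4: note_on(86): voice 3 is free -> assigned | voices=[69 73 61 86]
Op 5: note_on(77): all voices busy, STEAL voice 0 (pitch 69, oldest) -> assign | voices=[77 73 61 86]
Op 6: note_on(84): all voices busy, STEAL voice 1 (pitch 73, oldest) -> assign | voices=[77 84 61 86]
Op 7: note_off(61): free voice 2 | voices=[77 84 - 86]
Op 8: note_on(60): voice 2 is free -> assigned | voices=[77 84 60 86]
Op 9: note_on(66): all voices busy, STEAL voice 3 (pitch 86, oldest) -> assign | voices=[77 84 60 66]
Op 10: note_on(75): all voices busy, STEAL voice 0 (pitch 77, oldest) -> assign | voices=[75 84 60 66]
Op 11: note_on(83): all voices busy, STEAL voice 1 (pitch 84, oldest) -> assign | voices=[75 83 60 66]

Answer: 5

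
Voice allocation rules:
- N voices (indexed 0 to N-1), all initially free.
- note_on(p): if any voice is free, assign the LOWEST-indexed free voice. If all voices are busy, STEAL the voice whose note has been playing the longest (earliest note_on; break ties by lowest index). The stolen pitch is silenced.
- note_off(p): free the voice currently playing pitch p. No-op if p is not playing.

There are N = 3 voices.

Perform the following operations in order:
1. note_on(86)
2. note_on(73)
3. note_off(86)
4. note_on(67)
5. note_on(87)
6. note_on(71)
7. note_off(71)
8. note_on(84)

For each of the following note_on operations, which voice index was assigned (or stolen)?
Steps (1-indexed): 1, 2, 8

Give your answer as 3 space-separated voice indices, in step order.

Answer: 0 1 1

Derivation:
Op 1: note_on(86): voice 0 is free -> assigned | voices=[86 - -]
Op 2: note_on(73): voice 1 is free -> assigned | voices=[86 73 -]
Op 3: note_off(86): free voice 0 | voices=[- 73 -]
Op 4: note_on(67): voice 0 is free -> assigned | voices=[67 73 -]
Op 5: note_on(87): voice 2 is free -> assigned | voices=[67 73 87]
Op 6: note_on(71): all voices busy, STEAL voice 1 (pitch 73, oldest) -> assign | voices=[67 71 87]
Op 7: note_off(71): free voice 1 | voices=[67 - 87]
Op 8: note_on(84): voice 1 is free -> assigned | voices=[67 84 87]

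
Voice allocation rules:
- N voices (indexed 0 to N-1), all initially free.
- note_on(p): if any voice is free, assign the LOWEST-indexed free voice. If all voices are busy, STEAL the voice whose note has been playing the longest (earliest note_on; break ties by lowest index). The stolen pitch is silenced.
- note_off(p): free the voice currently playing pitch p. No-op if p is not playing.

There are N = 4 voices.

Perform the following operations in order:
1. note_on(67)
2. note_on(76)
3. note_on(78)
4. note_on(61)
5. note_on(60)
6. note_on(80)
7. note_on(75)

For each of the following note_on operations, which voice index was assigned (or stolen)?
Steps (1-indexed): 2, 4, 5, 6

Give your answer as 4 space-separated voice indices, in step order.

Op 1: note_on(67): voice 0 is free -> assigned | voices=[67 - - -]
Op 2: note_on(76): voice 1 is free -> assigned | voices=[67 76 - -]
Op 3: note_on(78): voice 2 is free -> assigned | voices=[67 76 78 -]
Op 4: note_on(61): voice 3 is free -> assigned | voices=[67 76 78 61]
Op 5: note_on(60): all voices busy, STEAL voice 0 (pitch 67, oldest) -> assign | voices=[60 76 78 61]
Op 6: note_on(80): all voices busy, STEAL voice 1 (pitch 76, oldest) -> assign | voices=[60 80 78 61]
Op 7: note_on(75): all voices busy, STEAL voice 2 (pitch 78, oldest) -> assign | voices=[60 80 75 61]

Answer: 1 3 0 1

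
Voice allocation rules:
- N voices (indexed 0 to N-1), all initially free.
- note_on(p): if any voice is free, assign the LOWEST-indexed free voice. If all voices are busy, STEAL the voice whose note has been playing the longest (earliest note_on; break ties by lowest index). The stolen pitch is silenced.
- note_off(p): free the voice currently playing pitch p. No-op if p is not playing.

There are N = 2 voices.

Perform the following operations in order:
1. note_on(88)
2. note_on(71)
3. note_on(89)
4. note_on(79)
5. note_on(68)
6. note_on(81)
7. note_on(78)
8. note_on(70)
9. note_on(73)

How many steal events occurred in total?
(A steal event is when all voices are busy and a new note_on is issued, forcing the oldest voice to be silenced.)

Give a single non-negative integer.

Op 1: note_on(88): voice 0 is free -> assigned | voices=[88 -]
Op 2: note_on(71): voice 1 is free -> assigned | voices=[88 71]
Op 3: note_on(89): all voices busy, STEAL voice 0 (pitch 88, oldest) -> assign | voices=[89 71]
Op 4: note_on(79): all voices busy, STEAL voice 1 (pitch 71, oldest) -> assign | voices=[89 79]
Op 5: note_on(68): all voices busy, STEAL voice 0 (pitch 89, oldest) -> assign | voices=[68 79]
Op 6: note_on(81): all voices busy, STEAL voice 1 (pitch 79, oldest) -> assign | voices=[68 81]
Op 7: note_on(78): all voices busy, STEAL voice 0 (pitch 68, oldest) -> assign | voices=[78 81]
Op 8: note_on(70): all voices busy, STEAL voice 1 (pitch 81, oldest) -> assign | voices=[78 70]
Op 9: note_on(73): all voices busy, STEAL voice 0 (pitch 78, oldest) -> assign | voices=[73 70]

Answer: 7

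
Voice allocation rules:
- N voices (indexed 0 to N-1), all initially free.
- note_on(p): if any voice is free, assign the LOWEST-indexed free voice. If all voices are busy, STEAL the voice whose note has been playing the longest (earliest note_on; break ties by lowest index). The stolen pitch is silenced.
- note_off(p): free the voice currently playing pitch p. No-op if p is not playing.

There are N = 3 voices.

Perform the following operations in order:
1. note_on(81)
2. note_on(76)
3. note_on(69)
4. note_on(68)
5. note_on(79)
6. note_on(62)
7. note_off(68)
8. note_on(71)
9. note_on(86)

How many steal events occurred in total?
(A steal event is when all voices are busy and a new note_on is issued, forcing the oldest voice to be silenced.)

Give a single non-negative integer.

Op 1: note_on(81): voice 0 is free -> assigned | voices=[81 - -]
Op 2: note_on(76): voice 1 is free -> assigned | voices=[81 76 -]
Op 3: note_on(69): voice 2 is free -> assigned | voices=[81 76 69]
Op 4: note_on(68): all voices busy, STEAL voice 0 (pitch 81, oldest) -> assign | voices=[68 76 69]
Op 5: note_on(79): all voices busy, STEAL voice 1 (pitch 76, oldest) -> assign | voices=[68 79 69]
Op 6: note_on(62): all voices busy, STEAL voice 2 (pitch 69, oldest) -> assign | voices=[68 79 62]
Op 7: note_off(68): free voice 0 | voices=[- 79 62]
Op 8: note_on(71): voice 0 is free -> assigned | voices=[71 79 62]
Op 9: note_on(86): all voices busy, STEAL voice 1 (pitch 79, oldest) -> assign | voices=[71 86 62]

Answer: 4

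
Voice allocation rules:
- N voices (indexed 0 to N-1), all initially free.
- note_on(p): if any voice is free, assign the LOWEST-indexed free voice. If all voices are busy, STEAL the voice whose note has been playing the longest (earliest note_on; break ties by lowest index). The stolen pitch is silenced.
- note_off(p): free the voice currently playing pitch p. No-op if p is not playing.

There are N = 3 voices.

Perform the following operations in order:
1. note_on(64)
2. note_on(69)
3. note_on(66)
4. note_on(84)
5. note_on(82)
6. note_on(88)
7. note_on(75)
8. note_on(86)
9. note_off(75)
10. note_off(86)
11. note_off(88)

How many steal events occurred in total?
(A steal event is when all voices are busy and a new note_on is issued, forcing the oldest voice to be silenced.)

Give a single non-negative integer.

Op 1: note_on(64): voice 0 is free -> assigned | voices=[64 - -]
Op 2: note_on(69): voice 1 is free -> assigned | voices=[64 69 -]
Op 3: note_on(66): voice 2 is free -> assigned | voices=[64 69 66]
Op 4: note_on(84): all voices busy, STEAL voice 0 (pitch 64, oldest) -> assign | voices=[84 69 66]
Op 5: note_on(82): all voices busy, STEAL voice 1 (pitch 69, oldest) -> assign | voices=[84 82 66]
Op 6: note_on(88): all voices busy, STEAL voice 2 (pitch 66, oldest) -> assign | voices=[84 82 88]
Op 7: note_on(75): all voices busy, STEAL voice 0 (pitch 84, oldest) -> assign | voices=[75 82 88]
Op 8: note_on(86): all voices busy, STEAL voice 1 (pitch 82, oldest) -> assign | voices=[75 86 88]
Op 9: note_off(75): free voice 0 | voices=[- 86 88]
Op 10: note_off(86): free voice 1 | voices=[- - 88]
Op 11: note_off(88): free voice 2 | voices=[- - -]

Answer: 5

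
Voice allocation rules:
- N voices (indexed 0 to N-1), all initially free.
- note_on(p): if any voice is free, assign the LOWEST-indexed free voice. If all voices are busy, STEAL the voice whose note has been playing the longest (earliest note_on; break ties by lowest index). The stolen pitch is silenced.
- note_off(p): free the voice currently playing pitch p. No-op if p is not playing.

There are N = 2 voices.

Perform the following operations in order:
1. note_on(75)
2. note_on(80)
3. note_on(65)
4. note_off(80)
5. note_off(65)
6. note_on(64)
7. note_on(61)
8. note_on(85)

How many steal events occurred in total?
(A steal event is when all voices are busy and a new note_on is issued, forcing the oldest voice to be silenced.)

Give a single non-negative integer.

Op 1: note_on(75): voice 0 is free -> assigned | voices=[75 -]
Op 2: note_on(80): voice 1 is free -> assigned | voices=[75 80]
Op 3: note_on(65): all voices busy, STEAL voice 0 (pitch 75, oldest) -> assign | voices=[65 80]
Op 4: note_off(80): free voice 1 | voices=[65 -]
Op 5: note_off(65): free voice 0 | voices=[- -]
Op 6: note_on(64): voice 0 is free -> assigned | voices=[64 -]
Op 7: note_on(61): voice 1 is free -> assigned | voices=[64 61]
Op 8: note_on(85): all voices busy, STEAL voice 0 (pitch 64, oldest) -> assign | voices=[85 61]

Answer: 2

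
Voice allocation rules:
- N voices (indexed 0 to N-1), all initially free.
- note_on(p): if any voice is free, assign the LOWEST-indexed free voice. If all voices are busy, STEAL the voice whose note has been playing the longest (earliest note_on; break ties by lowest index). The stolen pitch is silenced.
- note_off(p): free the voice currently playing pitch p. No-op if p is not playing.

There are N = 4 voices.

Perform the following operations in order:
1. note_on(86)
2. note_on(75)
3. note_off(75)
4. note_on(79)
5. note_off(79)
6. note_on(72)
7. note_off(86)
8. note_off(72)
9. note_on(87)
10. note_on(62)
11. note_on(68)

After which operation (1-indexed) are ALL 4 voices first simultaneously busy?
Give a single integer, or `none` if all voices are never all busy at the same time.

Op 1: note_on(86): voice 0 is free -> assigned | voices=[86 - - -]
Op 2: note_on(75): voice 1 is free -> assigned | voices=[86 75 - -]
Op 3: note_off(75): free voice 1 | voices=[86 - - -]
Op 4: note_on(79): voice 1 is free -> assigned | voices=[86 79 - -]
Op 5: note_off(79): free voice 1 | voices=[86 - - -]
Op 6: note_on(72): voice 1 is free -> assigned | voices=[86 72 - -]
Op 7: note_off(86): free voice 0 | voices=[- 72 - -]
Op 8: note_off(72): free voice 1 | voices=[- - - -]
Op 9: note_on(87): voice 0 is free -> assigned | voices=[87 - - -]
Op 10: note_on(62): voice 1 is free -> assigned | voices=[87 62 - -]
Op 11: note_on(68): voice 2 is free -> assigned | voices=[87 62 68 -]

Answer: none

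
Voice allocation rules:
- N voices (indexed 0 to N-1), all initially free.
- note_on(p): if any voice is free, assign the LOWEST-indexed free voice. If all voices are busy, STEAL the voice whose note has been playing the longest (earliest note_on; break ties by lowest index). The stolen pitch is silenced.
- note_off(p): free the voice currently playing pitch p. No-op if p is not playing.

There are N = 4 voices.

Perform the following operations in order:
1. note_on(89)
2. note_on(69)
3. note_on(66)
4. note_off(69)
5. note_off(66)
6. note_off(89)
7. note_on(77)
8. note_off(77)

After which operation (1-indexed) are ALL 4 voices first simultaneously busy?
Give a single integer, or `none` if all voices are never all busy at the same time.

Answer: none

Derivation:
Op 1: note_on(89): voice 0 is free -> assigned | voices=[89 - - -]
Op 2: note_on(69): voice 1 is free -> assigned | voices=[89 69 - -]
Op 3: note_on(66): voice 2 is free -> assigned | voices=[89 69 66 -]
Op 4: note_off(69): free voice 1 | voices=[89 - 66 -]
Op 5: note_off(66): free voice 2 | voices=[89 - - -]
Op 6: note_off(89): free voice 0 | voices=[- - - -]
Op 7: note_on(77): voice 0 is free -> assigned | voices=[77 - - -]
Op 8: note_off(77): free voice 0 | voices=[- - - -]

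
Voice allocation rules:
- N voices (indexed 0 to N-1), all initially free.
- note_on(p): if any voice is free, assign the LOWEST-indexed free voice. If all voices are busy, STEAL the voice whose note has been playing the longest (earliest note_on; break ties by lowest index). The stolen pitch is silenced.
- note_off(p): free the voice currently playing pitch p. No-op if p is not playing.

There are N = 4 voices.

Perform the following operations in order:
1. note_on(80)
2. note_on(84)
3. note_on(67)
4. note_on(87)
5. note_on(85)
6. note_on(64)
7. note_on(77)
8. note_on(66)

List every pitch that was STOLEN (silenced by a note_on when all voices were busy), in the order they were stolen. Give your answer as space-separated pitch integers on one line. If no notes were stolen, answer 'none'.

Answer: 80 84 67 87

Derivation:
Op 1: note_on(80): voice 0 is free -> assigned | voices=[80 - - -]
Op 2: note_on(84): voice 1 is free -> assigned | voices=[80 84 - -]
Op 3: note_on(67): voice 2 is free -> assigned | voices=[80 84 67 -]
Op 4: note_on(87): voice 3 is free -> assigned | voices=[80 84 67 87]
Op 5: note_on(85): all voices busy, STEAL voice 0 (pitch 80, oldest) -> assign | voices=[85 84 67 87]
Op 6: note_on(64): all voices busy, STEAL voice 1 (pitch 84, oldest) -> assign | voices=[85 64 67 87]
Op 7: note_on(77): all voices busy, STEAL voice 2 (pitch 67, oldest) -> assign | voices=[85 64 77 87]
Op 8: note_on(66): all voices busy, STEAL voice 3 (pitch 87, oldest) -> assign | voices=[85 64 77 66]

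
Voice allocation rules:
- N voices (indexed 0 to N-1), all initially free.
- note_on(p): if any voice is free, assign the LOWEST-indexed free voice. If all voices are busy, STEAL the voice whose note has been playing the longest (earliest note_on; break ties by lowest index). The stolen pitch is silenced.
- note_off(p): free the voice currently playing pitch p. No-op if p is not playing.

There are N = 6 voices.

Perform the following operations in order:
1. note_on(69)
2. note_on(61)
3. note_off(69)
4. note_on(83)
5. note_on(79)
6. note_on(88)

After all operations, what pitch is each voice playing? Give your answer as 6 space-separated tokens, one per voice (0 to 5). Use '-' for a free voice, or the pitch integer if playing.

Answer: 83 61 79 88 - -

Derivation:
Op 1: note_on(69): voice 0 is free -> assigned | voices=[69 - - - - -]
Op 2: note_on(61): voice 1 is free -> assigned | voices=[69 61 - - - -]
Op 3: note_off(69): free voice 0 | voices=[- 61 - - - -]
Op 4: note_on(83): voice 0 is free -> assigned | voices=[83 61 - - - -]
Op 5: note_on(79): voice 2 is free -> assigned | voices=[83 61 79 - - -]
Op 6: note_on(88): voice 3 is free -> assigned | voices=[83 61 79 88 - -]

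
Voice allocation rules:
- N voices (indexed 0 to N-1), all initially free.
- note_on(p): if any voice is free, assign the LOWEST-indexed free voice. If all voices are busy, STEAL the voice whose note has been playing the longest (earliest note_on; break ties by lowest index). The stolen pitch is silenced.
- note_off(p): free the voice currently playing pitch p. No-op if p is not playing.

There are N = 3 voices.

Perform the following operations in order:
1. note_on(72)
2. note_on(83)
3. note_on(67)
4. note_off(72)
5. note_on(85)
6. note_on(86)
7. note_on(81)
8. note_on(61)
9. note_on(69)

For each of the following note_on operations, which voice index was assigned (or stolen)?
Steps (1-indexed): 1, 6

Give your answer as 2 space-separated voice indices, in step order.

Answer: 0 1

Derivation:
Op 1: note_on(72): voice 0 is free -> assigned | voices=[72 - -]
Op 2: note_on(83): voice 1 is free -> assigned | voices=[72 83 -]
Op 3: note_on(67): voice 2 is free -> assigned | voices=[72 83 67]
Op 4: note_off(72): free voice 0 | voices=[- 83 67]
Op 5: note_on(85): voice 0 is free -> assigned | voices=[85 83 67]
Op 6: note_on(86): all voices busy, STEAL voice 1 (pitch 83, oldest) -> assign | voices=[85 86 67]
Op 7: note_on(81): all voices busy, STEAL voice 2 (pitch 67, oldest) -> assign | voices=[85 86 81]
Op 8: note_on(61): all voices busy, STEAL voice 0 (pitch 85, oldest) -> assign | voices=[61 86 81]
Op 9: note_on(69): all voices busy, STEAL voice 1 (pitch 86, oldest) -> assign | voices=[61 69 81]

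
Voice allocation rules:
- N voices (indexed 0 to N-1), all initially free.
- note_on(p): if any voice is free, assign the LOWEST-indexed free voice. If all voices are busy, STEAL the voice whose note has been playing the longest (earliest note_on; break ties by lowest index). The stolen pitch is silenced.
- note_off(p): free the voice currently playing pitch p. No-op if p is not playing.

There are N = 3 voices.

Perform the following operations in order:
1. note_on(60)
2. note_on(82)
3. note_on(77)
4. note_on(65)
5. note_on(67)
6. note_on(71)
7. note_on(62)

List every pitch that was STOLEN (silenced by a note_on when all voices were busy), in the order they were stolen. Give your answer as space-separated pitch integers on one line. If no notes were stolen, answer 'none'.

Op 1: note_on(60): voice 0 is free -> assigned | voices=[60 - -]
Op 2: note_on(82): voice 1 is free -> assigned | voices=[60 82 -]
Op 3: note_on(77): voice 2 is free -> assigned | voices=[60 82 77]
Op 4: note_on(65): all voices busy, STEAL voice 0 (pitch 60, oldest) -> assign | voices=[65 82 77]
Op 5: note_on(67): all voices busy, STEAL voice 1 (pitch 82, oldest) -> assign | voices=[65 67 77]
Op 6: note_on(71): all voices busy, STEAL voice 2 (pitch 77, oldest) -> assign | voices=[65 67 71]
Op 7: note_on(62): all voices busy, STEAL voice 0 (pitch 65, oldest) -> assign | voices=[62 67 71]

Answer: 60 82 77 65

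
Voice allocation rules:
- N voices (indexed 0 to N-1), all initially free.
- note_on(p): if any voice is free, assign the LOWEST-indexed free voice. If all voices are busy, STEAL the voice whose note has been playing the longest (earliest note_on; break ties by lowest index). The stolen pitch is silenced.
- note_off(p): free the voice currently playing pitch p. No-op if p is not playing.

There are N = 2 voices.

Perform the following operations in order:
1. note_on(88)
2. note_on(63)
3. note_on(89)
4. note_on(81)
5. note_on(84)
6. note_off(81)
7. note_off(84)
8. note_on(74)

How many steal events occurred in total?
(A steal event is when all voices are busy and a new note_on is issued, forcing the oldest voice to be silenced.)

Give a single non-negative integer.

Op 1: note_on(88): voice 0 is free -> assigned | voices=[88 -]
Op 2: note_on(63): voice 1 is free -> assigned | voices=[88 63]
Op 3: note_on(89): all voices busy, STEAL voice 0 (pitch 88, oldest) -> assign | voices=[89 63]
Op 4: note_on(81): all voices busy, STEAL voice 1 (pitch 63, oldest) -> assign | voices=[89 81]
Op 5: note_on(84): all voices busy, STEAL voice 0 (pitch 89, oldest) -> assign | voices=[84 81]
Op 6: note_off(81): free voice 1 | voices=[84 -]
Op 7: note_off(84): free voice 0 | voices=[- -]
Op 8: note_on(74): voice 0 is free -> assigned | voices=[74 -]

Answer: 3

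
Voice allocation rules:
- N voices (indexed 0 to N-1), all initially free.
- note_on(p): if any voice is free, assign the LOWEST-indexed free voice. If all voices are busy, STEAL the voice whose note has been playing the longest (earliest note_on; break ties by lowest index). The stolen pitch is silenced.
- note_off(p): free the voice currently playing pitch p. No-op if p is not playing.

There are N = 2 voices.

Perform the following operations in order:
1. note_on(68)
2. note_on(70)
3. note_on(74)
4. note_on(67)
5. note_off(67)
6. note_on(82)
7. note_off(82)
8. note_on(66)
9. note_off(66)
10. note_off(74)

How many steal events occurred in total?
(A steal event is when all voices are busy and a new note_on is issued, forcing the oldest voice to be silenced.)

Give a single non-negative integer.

Answer: 2

Derivation:
Op 1: note_on(68): voice 0 is free -> assigned | voices=[68 -]
Op 2: note_on(70): voice 1 is free -> assigned | voices=[68 70]
Op 3: note_on(74): all voices busy, STEAL voice 0 (pitch 68, oldest) -> assign | voices=[74 70]
Op 4: note_on(67): all voices busy, STEAL voice 1 (pitch 70, oldest) -> assign | voices=[74 67]
Op 5: note_off(67): free voice 1 | voices=[74 -]
Op 6: note_on(82): voice 1 is free -> assigned | voices=[74 82]
Op 7: note_off(82): free voice 1 | voices=[74 -]
Op 8: note_on(66): voice 1 is free -> assigned | voices=[74 66]
Op 9: note_off(66): free voice 1 | voices=[74 -]
Op 10: note_off(74): free voice 0 | voices=[- -]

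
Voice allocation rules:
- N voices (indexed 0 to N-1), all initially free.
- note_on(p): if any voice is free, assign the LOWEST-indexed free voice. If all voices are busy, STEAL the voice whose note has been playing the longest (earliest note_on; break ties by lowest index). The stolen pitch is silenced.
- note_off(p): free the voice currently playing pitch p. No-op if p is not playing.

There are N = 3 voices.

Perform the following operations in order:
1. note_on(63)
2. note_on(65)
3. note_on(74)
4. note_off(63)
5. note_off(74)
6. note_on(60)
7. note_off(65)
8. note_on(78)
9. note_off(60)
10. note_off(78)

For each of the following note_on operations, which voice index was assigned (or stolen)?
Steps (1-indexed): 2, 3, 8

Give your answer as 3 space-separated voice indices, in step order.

Answer: 1 2 1

Derivation:
Op 1: note_on(63): voice 0 is free -> assigned | voices=[63 - -]
Op 2: note_on(65): voice 1 is free -> assigned | voices=[63 65 -]
Op 3: note_on(74): voice 2 is free -> assigned | voices=[63 65 74]
Op 4: note_off(63): free voice 0 | voices=[- 65 74]
Op 5: note_off(74): free voice 2 | voices=[- 65 -]
Op 6: note_on(60): voice 0 is free -> assigned | voices=[60 65 -]
Op 7: note_off(65): free voice 1 | voices=[60 - -]
Op 8: note_on(78): voice 1 is free -> assigned | voices=[60 78 -]
Op 9: note_off(60): free voice 0 | voices=[- 78 -]
Op 10: note_off(78): free voice 1 | voices=[- - -]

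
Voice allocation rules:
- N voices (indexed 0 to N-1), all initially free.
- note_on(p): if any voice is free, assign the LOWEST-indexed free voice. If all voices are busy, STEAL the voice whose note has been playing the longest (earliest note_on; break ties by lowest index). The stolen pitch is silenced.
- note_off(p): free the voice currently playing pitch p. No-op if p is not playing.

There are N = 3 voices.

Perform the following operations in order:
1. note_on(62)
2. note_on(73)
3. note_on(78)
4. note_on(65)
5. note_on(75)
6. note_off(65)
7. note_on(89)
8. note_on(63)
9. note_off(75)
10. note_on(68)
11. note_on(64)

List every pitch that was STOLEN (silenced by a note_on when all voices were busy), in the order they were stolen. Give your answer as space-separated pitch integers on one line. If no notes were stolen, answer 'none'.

Answer: 62 73 78 89

Derivation:
Op 1: note_on(62): voice 0 is free -> assigned | voices=[62 - -]
Op 2: note_on(73): voice 1 is free -> assigned | voices=[62 73 -]
Op 3: note_on(78): voice 2 is free -> assigned | voices=[62 73 78]
Op 4: note_on(65): all voices busy, STEAL voice 0 (pitch 62, oldest) -> assign | voices=[65 73 78]
Op 5: note_on(75): all voices busy, STEAL voice 1 (pitch 73, oldest) -> assign | voices=[65 75 78]
Op 6: note_off(65): free voice 0 | voices=[- 75 78]
Op 7: note_on(89): voice 0 is free -> assigned | voices=[89 75 78]
Op 8: note_on(63): all voices busy, STEAL voice 2 (pitch 78, oldest) -> assign | voices=[89 75 63]
Op 9: note_off(75): free voice 1 | voices=[89 - 63]
Op 10: note_on(68): voice 1 is free -> assigned | voices=[89 68 63]
Op 11: note_on(64): all voices busy, STEAL voice 0 (pitch 89, oldest) -> assign | voices=[64 68 63]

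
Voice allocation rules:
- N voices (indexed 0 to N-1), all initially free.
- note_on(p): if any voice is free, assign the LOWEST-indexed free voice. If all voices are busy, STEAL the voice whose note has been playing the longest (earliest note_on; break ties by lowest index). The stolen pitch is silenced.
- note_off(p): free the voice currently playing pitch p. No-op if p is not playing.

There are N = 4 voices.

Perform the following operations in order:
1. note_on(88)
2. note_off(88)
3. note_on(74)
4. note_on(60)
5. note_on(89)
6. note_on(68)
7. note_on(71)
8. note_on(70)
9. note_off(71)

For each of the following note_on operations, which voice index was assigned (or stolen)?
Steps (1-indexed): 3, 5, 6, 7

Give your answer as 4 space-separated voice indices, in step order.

Op 1: note_on(88): voice 0 is free -> assigned | voices=[88 - - -]
Op 2: note_off(88): free voice 0 | voices=[- - - -]
Op 3: note_on(74): voice 0 is free -> assigned | voices=[74 - - -]
Op 4: note_on(60): voice 1 is free -> assigned | voices=[74 60 - -]
Op 5: note_on(89): voice 2 is free -> assigned | voices=[74 60 89 -]
Op 6: note_on(68): voice 3 is free -> assigned | voices=[74 60 89 68]
Op 7: note_on(71): all voices busy, STEAL voice 0 (pitch 74, oldest) -> assign | voices=[71 60 89 68]
Op 8: note_on(70): all voices busy, STEAL voice 1 (pitch 60, oldest) -> assign | voices=[71 70 89 68]
Op 9: note_off(71): free voice 0 | voices=[- 70 89 68]

Answer: 0 2 3 0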